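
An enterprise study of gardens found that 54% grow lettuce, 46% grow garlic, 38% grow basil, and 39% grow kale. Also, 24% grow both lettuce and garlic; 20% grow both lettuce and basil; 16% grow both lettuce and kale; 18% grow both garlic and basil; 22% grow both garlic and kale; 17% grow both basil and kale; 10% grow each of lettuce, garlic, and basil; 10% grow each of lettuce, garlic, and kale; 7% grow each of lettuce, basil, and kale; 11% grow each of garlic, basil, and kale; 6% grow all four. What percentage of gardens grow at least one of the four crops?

By inclusion–exclusion:
P(at least one) = 54 + 46 + 38 + 39 − 24 − 20 − 16 − 18 − 22 − 17 + 10 + 10 + 7 + 11 − 6 = 92%

92%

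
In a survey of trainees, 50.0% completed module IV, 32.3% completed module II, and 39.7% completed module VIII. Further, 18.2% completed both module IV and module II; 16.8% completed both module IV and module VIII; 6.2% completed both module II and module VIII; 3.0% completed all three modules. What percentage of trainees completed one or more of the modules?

83.8%

Using inclusion–exclusion:
P(at least one) = 50.0 + 32.3 + 39.7 − 18.2 − 16.8 − 6.2 + 3.0 = 83.8%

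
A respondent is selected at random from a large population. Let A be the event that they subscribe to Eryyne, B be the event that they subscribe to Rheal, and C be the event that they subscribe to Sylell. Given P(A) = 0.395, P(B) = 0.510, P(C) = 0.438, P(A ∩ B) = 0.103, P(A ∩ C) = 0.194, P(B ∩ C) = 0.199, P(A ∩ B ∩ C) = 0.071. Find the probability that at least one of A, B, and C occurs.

P(A ∪ B ∪ C) = 0.395 + 0.510 + 0.438 − 0.103 − 0.194 − 0.199 + 0.071 = 0.918

0.918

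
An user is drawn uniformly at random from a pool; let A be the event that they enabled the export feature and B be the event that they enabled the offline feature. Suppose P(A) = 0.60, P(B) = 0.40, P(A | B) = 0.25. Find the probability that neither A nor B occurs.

0.10

P(A ∩ B) = P(B)·P(A|B) = 0.40 × 0.25 = 0.10
Apply inclusion-exclusion:
P(A ∪ B) = 0.60 + 0.40 − 0.10 = 0.90
P(none) = 1 − 0.90 = 0.10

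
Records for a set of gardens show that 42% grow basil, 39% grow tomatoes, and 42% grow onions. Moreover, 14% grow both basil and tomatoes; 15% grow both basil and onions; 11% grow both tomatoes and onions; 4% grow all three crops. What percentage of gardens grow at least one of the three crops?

87%

P(≥1) = 42 + 39 + 42 − 14 − 15 − 11 + 4 = 87%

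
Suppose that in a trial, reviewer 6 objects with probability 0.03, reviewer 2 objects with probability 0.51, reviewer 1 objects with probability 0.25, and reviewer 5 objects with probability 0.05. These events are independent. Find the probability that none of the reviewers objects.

0.33865125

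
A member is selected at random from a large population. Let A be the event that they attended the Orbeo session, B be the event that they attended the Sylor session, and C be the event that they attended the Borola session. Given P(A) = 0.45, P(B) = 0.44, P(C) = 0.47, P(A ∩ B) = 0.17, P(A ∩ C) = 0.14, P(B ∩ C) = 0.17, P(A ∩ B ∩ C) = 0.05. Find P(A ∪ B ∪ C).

0.93

By inclusion–exclusion:
P(A ∪ B ∪ C) = 0.45 + 0.44 + 0.47 − 0.17 − 0.14 − 0.17 + 0.05 = 0.93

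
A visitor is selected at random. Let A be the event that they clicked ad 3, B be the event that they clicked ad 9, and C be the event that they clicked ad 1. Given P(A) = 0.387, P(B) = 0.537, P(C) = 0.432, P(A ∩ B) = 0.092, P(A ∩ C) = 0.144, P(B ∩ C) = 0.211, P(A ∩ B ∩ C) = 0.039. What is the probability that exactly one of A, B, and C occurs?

0.579

P(exactly one) = 0.387 + 0.537 + 0.432 − 2·0.092 − 2·0.144 − 2·0.211 + 3·0.039 = 0.579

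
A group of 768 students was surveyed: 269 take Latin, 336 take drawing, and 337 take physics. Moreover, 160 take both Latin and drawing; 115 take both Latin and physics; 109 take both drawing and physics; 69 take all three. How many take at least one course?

By inclusion–exclusion:
|at least one| = 269 + 336 + 337 − 160 − 115 − 109 + 69 = 627

627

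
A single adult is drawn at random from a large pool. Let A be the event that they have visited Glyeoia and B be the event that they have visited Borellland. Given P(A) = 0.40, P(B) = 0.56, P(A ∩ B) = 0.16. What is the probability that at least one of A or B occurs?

P(A ∪ B) = 0.40 + 0.56 − 0.16 = 0.80

0.80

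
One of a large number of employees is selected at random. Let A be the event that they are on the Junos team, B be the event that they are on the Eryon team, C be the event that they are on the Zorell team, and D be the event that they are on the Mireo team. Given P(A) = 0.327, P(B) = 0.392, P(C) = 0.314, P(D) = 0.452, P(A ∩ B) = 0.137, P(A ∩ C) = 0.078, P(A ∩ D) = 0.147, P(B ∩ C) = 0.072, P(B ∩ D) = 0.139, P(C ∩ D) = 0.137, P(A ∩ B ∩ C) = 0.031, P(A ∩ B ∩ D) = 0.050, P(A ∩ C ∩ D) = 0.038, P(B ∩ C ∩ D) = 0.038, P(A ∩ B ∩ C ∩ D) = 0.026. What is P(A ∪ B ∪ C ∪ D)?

P(A ∪ B ∪ C ∪ D) = 0.327 + 0.392 + 0.314 + 0.452 − 0.137 − 0.078 − 0.147 − 0.072 − 0.139 − 0.137 + 0.031 + 0.050 + 0.038 + 0.038 − 0.026 = 0.906

0.906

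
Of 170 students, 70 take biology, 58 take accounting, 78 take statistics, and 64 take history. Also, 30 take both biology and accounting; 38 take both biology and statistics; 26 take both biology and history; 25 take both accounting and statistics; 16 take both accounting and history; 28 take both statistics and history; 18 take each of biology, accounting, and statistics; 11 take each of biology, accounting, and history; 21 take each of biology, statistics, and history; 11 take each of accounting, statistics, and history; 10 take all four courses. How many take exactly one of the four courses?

87

Using the inclusion–exclusion count for exactly one event:
N(exactly one) = 70 + 58 + 78 + 64 − 2·30 − 2·38 − 2·26 − 2·25 − 2·16 − 2·28 + 3·18 + 3·11 + 3·21 + 3·11 − 4·10 = 87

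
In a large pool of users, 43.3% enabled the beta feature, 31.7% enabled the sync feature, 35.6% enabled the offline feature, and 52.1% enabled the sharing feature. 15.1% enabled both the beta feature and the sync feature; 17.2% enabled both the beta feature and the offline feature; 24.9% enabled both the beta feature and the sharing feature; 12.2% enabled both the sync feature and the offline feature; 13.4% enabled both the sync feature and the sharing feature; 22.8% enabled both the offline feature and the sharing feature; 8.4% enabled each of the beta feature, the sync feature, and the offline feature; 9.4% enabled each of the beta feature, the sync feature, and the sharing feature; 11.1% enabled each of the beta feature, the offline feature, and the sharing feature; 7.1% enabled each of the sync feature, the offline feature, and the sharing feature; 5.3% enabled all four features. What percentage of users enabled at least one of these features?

87.8%

P(union) = 43.3 + 31.7 + 35.6 + 52.1 − 15.1 − 17.2 − 24.9 − 12.2 − 13.4 − 22.8 + 8.4 + 9.4 + 11.1 + 7.1 − 5.3 = 87.8%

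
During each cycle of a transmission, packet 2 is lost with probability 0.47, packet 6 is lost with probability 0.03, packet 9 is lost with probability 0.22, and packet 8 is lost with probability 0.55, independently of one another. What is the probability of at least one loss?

0.8195509

P(none) = (1 − 0.47) × (1 − 0.03) × (1 − 0.22) × (1 − 0.55) = 0.53 × 0.97 × 0.78 × 0.45 = 0.1804491
P(at least one) = 1 − 0.1804491 = 0.8195509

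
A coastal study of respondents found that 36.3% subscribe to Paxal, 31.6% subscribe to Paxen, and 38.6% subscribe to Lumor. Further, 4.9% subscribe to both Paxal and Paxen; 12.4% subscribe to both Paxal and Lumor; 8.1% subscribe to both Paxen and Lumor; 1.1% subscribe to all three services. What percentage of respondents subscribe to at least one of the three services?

Using inclusion–exclusion:
P(union) = 36.3 + 31.6 + 38.6 − 4.9 − 12.4 − 8.1 + 1.1 = 82.2%

82.2%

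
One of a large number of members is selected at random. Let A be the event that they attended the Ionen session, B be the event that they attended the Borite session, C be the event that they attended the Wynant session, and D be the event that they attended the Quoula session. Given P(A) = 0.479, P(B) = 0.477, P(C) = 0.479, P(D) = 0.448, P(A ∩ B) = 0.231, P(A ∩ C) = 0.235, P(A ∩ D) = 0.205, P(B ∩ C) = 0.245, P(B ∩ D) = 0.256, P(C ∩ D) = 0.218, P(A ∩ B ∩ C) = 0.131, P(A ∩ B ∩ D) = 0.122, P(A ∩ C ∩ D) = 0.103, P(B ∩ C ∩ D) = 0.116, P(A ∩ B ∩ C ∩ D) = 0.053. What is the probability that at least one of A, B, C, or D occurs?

By inclusion–exclusion:
P(A ∪ B ∪ C ∪ D) = 0.479 + 0.477 + 0.479 + 0.448 − 0.231 − 0.235 − 0.205 − 0.245 − 0.256 − 0.218 + 0.131 + 0.122 + 0.103 + 0.116 − 0.053 = 0.912

0.912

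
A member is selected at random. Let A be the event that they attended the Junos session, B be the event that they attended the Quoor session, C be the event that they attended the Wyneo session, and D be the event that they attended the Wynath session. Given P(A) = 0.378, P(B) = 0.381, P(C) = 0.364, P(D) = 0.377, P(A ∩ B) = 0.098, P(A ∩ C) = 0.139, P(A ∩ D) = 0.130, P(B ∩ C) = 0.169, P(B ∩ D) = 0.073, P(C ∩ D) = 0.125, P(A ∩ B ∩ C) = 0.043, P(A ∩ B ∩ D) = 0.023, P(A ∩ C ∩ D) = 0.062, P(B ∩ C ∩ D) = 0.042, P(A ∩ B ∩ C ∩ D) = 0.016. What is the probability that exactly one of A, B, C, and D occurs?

0.478

P(exactly one) = 0.378 + 0.381 + 0.364 + 0.377 − 2·0.098 − 2·0.139 − 2·0.130 − 2·0.169 − 2·0.073 − 2·0.125 + 3·0.043 + 3·0.023 + 3·0.062 + 3·0.042 − 4·0.016 = 0.478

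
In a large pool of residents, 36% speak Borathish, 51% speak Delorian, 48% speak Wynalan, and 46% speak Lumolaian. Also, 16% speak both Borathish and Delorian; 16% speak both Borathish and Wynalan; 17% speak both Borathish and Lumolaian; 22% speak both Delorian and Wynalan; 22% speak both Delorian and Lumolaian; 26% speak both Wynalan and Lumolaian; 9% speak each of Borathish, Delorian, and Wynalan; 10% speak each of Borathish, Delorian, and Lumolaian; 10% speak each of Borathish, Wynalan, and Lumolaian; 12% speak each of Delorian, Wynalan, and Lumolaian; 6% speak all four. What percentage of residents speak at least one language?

97%

By inclusion–exclusion:
P(union) = 36 + 51 + 48 + 46 − 16 − 16 − 17 − 22 − 22 − 26 + 9 + 10 + 10 + 12 − 6 = 97%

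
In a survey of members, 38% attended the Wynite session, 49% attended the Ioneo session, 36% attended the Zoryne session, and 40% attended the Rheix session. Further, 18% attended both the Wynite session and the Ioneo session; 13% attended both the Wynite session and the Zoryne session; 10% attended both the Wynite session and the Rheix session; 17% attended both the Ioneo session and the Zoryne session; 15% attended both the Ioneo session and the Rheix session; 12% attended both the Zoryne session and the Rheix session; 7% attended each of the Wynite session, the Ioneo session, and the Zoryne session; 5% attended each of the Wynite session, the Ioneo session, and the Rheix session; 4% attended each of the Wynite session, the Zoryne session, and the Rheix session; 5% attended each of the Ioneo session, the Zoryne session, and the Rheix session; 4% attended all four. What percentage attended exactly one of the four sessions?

P(exactly one) = 38 + 49 + 36 + 40 − 2·18 − 2·13 − 2·10 − 2·17 − 2·15 − 2·12 + 3·7 + 3·5 + 3·4 + 3·5 − 4·4 = 40%

40%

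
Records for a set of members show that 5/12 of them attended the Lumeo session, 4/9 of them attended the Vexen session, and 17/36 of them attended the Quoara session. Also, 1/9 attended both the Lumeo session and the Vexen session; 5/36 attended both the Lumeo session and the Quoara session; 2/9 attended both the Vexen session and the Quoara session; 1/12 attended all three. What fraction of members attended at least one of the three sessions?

17/18

By inclusion–exclusion:
P(union) = 5/12 + 4/9 + 17/36 − 1/9 − 5/36 − 2/9 + 1/12 = 17/18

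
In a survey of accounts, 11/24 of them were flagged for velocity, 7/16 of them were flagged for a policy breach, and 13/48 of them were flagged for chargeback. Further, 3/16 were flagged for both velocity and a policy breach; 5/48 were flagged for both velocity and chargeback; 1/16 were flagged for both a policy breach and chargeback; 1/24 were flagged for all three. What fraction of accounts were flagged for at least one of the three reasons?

By inclusion–exclusion:
P(at least one) = 11/24 + 7/16 + 13/48 − 3/16 − 5/48 − 1/16 + 1/24 = 41/48

41/48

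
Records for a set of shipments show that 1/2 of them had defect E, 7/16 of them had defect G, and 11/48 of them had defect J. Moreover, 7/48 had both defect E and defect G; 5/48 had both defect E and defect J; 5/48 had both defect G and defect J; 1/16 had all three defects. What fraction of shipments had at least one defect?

7/8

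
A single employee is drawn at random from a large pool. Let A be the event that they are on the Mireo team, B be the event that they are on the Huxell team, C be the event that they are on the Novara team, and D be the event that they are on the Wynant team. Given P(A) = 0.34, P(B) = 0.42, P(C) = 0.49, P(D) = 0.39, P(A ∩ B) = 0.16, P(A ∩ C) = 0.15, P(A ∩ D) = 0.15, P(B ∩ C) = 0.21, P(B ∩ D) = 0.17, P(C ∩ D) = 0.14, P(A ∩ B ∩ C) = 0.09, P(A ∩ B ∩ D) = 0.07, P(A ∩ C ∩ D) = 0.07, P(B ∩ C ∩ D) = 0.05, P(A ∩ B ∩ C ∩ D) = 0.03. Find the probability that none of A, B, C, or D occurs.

0.09

P(A ∪ B ∪ C ∪ D) = 0.34 + 0.42 + 0.49 + 0.39 − 0.16 − 0.15 − 0.15 − 0.21 − 0.17 − 0.14 + 0.09 + 0.07 + 0.07 + 0.05 − 0.03 = 0.91
P(none) = 1 − 0.91 = 0.09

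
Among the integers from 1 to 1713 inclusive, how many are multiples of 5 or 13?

Using inclusion–exclusion:
342 + 131 − 26 = 447

447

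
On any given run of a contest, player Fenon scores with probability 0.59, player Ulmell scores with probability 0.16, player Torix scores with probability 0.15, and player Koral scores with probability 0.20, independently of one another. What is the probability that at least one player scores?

0.765808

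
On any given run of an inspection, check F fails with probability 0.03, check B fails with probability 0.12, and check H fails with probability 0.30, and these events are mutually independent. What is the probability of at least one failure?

P(none) = (1 − 0.03) × (1 − 0.12) × (1 − 0.30) = 0.97 × 0.88 × 0.70 = 0.59752
P(at least one) = 1 − 0.59752 = 0.40248

0.40248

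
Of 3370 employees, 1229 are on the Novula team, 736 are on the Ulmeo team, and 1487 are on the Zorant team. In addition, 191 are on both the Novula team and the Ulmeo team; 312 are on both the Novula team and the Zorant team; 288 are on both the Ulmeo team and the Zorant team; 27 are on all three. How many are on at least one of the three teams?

2688

N(≥1) = 1229 + 736 + 1487 − 191 − 312 − 288 + 27 = 2688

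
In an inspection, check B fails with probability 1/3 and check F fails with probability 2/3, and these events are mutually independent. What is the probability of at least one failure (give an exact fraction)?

7/9

P(none) = (1 − 1/3) × (1 − 2/3) = 2/3 × 1/3 = 2/9
P(at least one) = 1 − 2/9 = 7/9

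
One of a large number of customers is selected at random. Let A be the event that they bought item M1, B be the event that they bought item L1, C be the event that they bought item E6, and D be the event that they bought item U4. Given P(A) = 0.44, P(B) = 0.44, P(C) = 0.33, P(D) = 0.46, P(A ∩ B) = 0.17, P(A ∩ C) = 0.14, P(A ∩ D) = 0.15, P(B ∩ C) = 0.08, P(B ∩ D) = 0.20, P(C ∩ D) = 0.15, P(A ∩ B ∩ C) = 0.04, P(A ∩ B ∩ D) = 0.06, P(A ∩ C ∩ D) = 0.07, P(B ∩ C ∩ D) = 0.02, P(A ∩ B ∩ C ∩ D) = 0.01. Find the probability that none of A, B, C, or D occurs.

P(A ∪ B ∪ C ∪ D) = 0.44 + 0.44 + 0.33 + 0.46 − 0.17 − 0.14 − 0.15 − 0.08 − 0.20 − 0.15 + 0.04 + 0.06 + 0.07 + 0.02 − 0.01 = 0.96
P(none) = 1 − 0.96 = 0.04

0.04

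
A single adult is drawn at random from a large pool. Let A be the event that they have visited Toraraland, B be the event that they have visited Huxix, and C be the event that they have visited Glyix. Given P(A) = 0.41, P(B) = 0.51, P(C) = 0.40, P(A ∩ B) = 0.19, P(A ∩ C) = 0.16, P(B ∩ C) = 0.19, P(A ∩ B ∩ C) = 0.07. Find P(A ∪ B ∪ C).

0.85

Apply inclusion-exclusion:
P(A ∪ B ∪ C) = 0.41 + 0.51 + 0.40 − 0.19 − 0.16 − 0.19 + 0.07 = 0.85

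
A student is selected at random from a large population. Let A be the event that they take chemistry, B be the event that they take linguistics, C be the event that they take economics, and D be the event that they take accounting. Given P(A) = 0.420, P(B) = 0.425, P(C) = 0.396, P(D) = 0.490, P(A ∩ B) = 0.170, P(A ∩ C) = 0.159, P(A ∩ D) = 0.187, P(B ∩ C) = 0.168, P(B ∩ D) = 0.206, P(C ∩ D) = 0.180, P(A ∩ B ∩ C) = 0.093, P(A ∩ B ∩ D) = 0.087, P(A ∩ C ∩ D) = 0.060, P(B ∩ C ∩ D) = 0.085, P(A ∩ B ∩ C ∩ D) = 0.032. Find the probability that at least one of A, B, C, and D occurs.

Apply inclusion-exclusion:
P(A ∪ B ∪ C ∪ D) = 0.420 + 0.425 + 0.396 + 0.490 − 0.170 − 0.159 − 0.187 − 0.168 − 0.206 − 0.180 + 0.093 + 0.087 + 0.060 + 0.085 − 0.032 = 0.954

0.954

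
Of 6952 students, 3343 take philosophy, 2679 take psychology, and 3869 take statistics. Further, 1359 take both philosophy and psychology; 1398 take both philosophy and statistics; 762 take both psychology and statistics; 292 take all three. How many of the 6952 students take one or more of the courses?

6664

|at least one| = 3343 + 2679 + 3869 − 1359 − 1398 − 762 + 292 = 6664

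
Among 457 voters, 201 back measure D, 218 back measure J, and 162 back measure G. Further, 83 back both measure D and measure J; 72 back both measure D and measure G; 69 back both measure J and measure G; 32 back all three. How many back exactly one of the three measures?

By inclusion–exclusion (exactly-one form):
N(exactly one) = 201 + 218 + 162 − 2·83 − 2·72 − 2·69 + 3·32 = 229

229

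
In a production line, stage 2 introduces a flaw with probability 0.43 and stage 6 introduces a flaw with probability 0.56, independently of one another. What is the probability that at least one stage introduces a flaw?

Independence gives P(none) = ∏(1 − pᵢ).
P(none) = (1 − 0.43) × (1 − 0.56) = 0.57 × 0.44 = 0.2508
P(at least one) = 1 − 0.2508 = 0.7492

0.7492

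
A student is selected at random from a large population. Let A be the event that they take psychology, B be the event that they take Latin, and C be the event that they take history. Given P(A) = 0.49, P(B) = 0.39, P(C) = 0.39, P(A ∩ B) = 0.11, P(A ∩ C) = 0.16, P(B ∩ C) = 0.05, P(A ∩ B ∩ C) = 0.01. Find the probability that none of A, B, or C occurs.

Using inclusion–exclusion:
P(A ∪ B ∪ C) = 0.49 + 0.39 + 0.39 − 0.11 − 0.16 − 0.05 + 0.01 = 0.96
P(none) = 1 − 0.96 = 0.04

0.04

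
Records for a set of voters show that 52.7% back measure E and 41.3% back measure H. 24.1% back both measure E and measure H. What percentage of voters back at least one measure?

69.9%

P(union) = 52.7 + 41.3 − 24.1 = 69.9%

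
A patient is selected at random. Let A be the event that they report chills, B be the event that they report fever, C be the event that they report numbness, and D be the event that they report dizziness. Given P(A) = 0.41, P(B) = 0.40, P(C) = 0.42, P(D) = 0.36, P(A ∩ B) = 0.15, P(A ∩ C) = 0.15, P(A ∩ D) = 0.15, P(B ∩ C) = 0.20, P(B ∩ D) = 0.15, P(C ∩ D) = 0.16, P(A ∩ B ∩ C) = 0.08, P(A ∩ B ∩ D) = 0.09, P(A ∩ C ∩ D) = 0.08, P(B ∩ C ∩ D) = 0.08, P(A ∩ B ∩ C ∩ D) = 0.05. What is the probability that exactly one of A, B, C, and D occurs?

By inclusion–exclusion (exactly-one form):
P(exactly one) = 0.41 + 0.40 + 0.42 + 0.36 − 2·0.15 − 2·0.15 − 2·0.15 − 2·0.20 − 2·0.15 − 2·0.16 + 3·0.08 + 3·0.09 + 3·0.08 + 3·0.08 − 4·0.05 = 0.46

0.46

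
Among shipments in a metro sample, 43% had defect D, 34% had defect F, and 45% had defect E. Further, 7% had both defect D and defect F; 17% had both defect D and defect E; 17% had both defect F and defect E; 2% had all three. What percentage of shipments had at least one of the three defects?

By inclusion-exclusion,
P(union) = 43 + 34 + 45 − 7 − 17 − 17 + 2 = 83%

83%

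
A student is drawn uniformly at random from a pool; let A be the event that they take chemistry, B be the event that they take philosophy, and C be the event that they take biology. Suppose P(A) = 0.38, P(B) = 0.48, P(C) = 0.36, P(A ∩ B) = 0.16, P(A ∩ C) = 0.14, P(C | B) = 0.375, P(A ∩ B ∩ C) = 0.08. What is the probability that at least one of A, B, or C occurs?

0.82

P(B ∩ C) = P(B)·P(C|B) = 0.48 × 0.375 = 0.18
Apply inclusion-exclusion:
P(A ∪ B ∪ C) = 0.38 + 0.48 + 0.36 − 0.16 − 0.14 − 0.18 + 0.08 = 0.82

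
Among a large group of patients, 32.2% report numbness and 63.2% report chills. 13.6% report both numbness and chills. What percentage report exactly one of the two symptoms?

Using the inclusion–exclusion count for exactly one event:
P(exactly one) = 32.2 + 63.2 − 2·13.6 = 68.2%

68.2%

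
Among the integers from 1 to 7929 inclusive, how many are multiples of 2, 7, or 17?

Inclusion–exclusion gives
floor(7929/2) + floor(7929/7) + floor(7929/17) − floor(7929/14) − floor(7929/34) − floor(7929/119) + floor(7929/238) = 3964 + 1132 + 466 − 566 − 233 − 66 + 33 = 4730

4730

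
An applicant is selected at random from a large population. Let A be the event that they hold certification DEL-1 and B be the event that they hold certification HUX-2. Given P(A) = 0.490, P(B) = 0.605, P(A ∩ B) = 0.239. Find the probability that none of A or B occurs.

By inclusion-exclusion,
P(A ∪ B) = 0.490 + 0.605 − 0.239 = 0.856
P(none) = 1 − 0.856 = 0.144

0.144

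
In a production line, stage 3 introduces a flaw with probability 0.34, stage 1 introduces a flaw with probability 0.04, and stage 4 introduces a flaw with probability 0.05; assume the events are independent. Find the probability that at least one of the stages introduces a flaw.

0.39808

P(none) = (1 − 0.34) × (1 − 0.04) × (1 − 0.05) = 0.66 × 0.96 × 0.95 = 0.60192
P(at least one) = 1 − 0.60192 = 0.39808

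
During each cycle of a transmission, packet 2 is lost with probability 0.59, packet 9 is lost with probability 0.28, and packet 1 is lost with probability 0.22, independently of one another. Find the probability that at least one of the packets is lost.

0.769744

Since the events are independent, P(none) is the product of the individual non-occurrence probabilities.
P(none) = (1 − 0.59) × (1 − 0.28) × (1 − 0.22) = 0.41 × 0.72 × 0.78 = 0.230256
P(at least one) = 1 − 0.230256 = 0.769744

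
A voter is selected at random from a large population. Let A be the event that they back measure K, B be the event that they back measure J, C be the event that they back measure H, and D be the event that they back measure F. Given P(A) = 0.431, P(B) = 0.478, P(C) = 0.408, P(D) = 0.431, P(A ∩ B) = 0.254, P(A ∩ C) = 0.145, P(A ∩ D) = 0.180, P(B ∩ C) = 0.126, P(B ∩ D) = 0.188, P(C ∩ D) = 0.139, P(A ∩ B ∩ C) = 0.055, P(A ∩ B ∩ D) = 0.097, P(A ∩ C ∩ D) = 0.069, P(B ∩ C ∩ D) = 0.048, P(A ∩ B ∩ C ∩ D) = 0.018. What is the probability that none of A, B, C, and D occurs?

Using inclusion–exclusion:
P(A ∪ B ∪ C ∪ D) = 0.431 + 0.478 + 0.408 + 0.431 − 0.254 − 0.145 − 0.180 − 0.126 − 0.188 − 0.139 + 0.055 + 0.097 + 0.069 + 0.048 − 0.018 = 0.967
P(none) = 1 − 0.967 = 0.033

0.033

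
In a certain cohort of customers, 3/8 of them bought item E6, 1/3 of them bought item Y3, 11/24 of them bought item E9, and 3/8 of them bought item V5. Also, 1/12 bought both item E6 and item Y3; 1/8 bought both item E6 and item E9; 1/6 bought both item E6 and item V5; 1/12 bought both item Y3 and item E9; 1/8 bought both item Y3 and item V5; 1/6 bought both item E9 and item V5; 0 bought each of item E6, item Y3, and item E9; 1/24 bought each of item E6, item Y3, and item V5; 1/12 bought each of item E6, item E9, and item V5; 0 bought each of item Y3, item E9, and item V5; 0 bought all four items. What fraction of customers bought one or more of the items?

Apply inclusion-exclusion:
P(union) = 3/8 + 1/3 + 11/24 + 3/8 − 1/12 − 1/8 − 1/6 − 1/12 − 1/8 − 1/6 + 0 + 1/24 + 1/12 + 0 − 0 = 11/12

11/12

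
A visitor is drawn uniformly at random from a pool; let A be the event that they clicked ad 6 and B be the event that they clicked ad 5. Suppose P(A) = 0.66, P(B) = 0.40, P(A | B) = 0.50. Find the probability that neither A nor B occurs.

P(A ∩ B) = P(B)·P(A|B) = 0.40 × 0.50 = 0.20
Using inclusion–exclusion:
P(A ∪ B) = 0.66 + 0.40 − 0.20 = 0.86
P(none) = 1 − 0.86 = 0.14

0.14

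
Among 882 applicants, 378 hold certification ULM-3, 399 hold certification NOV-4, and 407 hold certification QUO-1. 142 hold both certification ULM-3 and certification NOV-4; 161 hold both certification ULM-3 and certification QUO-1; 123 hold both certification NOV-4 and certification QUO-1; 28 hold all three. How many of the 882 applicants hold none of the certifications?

|at least one| = 378 + 399 + 407 − 142 − 161 − 123 + 28 = 786
None: 882 − 786 = 96

96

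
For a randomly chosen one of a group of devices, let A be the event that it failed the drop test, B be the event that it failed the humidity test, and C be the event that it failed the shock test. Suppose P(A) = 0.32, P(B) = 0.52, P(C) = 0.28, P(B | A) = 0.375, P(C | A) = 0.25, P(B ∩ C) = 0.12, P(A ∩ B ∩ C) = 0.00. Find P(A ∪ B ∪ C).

0.80

P(A ∩ B) = P(A)·P(B|A) = 0.32 × 0.375 = 0.12
P(A ∩ C) = P(A)·P(C|A) = 0.32 × 0.25 = 0.08
Using inclusion–exclusion:
P(A ∪ B ∪ C) = 0.32 + 0.52 + 0.28 − 0.12 − 0.08 − 0.12 + 0.00 = 0.80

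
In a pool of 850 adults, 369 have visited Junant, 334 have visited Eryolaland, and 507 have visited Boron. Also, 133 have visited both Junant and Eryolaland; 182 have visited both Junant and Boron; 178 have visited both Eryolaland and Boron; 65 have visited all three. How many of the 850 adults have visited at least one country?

Inclusion–exclusion gives
|at least one| = 369 + 334 + 507 − 133 − 182 − 178 + 65 = 782

782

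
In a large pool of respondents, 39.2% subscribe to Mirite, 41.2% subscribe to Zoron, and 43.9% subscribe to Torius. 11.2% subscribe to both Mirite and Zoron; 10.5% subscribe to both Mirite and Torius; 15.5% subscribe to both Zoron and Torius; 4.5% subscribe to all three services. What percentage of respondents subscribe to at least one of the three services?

P(at least one) = 39.2 + 41.2 + 43.9 − 11.2 − 10.5 − 15.5 + 4.5 = 91.6%

91.6%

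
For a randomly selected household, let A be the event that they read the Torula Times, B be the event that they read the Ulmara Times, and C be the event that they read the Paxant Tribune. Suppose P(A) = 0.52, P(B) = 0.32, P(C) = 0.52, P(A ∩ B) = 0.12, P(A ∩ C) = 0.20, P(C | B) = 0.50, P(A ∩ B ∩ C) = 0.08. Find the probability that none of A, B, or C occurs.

0.04

P(B ∩ C) = P(B)·P(C|B) = 0.32 × 0.50 = 0.16
By inclusion–exclusion:
P(A ∪ B ∪ C) = 0.52 + 0.32 + 0.52 − 0.12 − 0.20 − 0.16 + 0.08 = 0.96
P(none) = 1 − 0.96 = 0.04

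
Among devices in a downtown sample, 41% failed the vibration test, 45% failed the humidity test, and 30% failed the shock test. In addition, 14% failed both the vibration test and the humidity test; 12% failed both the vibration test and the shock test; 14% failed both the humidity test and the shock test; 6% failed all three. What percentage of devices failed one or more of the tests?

82%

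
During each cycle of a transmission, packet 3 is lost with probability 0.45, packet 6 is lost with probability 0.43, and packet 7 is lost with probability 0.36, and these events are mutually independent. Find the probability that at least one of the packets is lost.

P(none) = (1 − 0.45) × (1 − 0.43) × (1 − 0.36) = 0.55 × 0.57 × 0.64 = 0.20064
P(at least one) = 1 − 0.20064 = 0.79936

0.79936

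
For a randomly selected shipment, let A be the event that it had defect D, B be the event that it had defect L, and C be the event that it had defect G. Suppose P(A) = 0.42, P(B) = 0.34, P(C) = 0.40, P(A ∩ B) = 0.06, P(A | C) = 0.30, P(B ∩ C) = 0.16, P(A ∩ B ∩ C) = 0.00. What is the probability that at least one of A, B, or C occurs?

P(A ∩ C) = P(C)·P(A|C) = 0.40 × 0.30 = 0.12
P(A ∪ B ∪ C) = 0.42 + 0.34 + 0.40 − 0.06 − 0.12 − 0.16 + 0.00 = 0.82

0.82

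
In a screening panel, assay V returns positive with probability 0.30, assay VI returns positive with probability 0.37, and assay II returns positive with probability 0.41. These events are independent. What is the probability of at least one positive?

P(none) = (1 − 0.30) × (1 − 0.37) × (1 − 0.41) = 0.70 × 0.63 × 0.59 = 0.26019
P(at least one) = 1 − 0.26019 = 0.73981

0.73981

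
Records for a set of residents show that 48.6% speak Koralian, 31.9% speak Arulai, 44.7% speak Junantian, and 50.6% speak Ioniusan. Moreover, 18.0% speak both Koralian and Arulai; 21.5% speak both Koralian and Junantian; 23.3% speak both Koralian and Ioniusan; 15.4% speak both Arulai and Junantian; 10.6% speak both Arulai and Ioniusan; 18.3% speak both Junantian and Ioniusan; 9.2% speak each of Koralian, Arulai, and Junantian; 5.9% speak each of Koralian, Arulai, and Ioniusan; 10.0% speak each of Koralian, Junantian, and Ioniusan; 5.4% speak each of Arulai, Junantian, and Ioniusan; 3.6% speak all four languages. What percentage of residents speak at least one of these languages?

Apply inclusion-exclusion:
P(at least one) = 48.6 + 31.9 + 44.7 + 50.6 − 18.0 − 21.5 − 23.3 − 15.4 − 10.6 − 18.3 + 9.2 + 5.9 + 10.0 + 5.4 − 3.6 = 95.6%

95.6%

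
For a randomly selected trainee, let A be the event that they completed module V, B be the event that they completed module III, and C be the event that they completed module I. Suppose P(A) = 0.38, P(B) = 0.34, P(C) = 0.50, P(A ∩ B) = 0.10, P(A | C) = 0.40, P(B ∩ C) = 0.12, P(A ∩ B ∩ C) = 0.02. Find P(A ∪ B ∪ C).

0.82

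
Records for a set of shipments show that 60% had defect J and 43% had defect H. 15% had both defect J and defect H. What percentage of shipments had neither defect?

P(union) = 60 + 43 − 15 = 88%
P(none) = 100% − 88% = 12%

12%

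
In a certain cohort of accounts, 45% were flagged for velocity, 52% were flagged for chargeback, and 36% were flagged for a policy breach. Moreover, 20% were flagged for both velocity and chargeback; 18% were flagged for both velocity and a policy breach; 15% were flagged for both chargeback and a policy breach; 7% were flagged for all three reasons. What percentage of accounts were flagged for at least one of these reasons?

87%

P(at least one) = 45 + 52 + 36 − 20 − 18 − 15 + 7 = 87%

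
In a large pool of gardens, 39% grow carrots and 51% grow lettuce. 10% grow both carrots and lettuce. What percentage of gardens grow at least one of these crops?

80%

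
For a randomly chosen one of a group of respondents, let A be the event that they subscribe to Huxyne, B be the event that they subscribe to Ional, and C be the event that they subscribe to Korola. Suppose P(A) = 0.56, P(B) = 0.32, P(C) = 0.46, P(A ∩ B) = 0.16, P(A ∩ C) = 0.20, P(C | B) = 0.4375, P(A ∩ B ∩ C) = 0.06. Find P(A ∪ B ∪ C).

0.90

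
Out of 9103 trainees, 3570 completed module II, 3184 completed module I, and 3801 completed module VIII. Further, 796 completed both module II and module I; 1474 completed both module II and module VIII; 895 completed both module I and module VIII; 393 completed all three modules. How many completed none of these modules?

1320

|at least one| = 3570 + 3184 + 3801 − 796 − 1474 − 895 + 393 = 7783
None: 9103 − 7783 = 1320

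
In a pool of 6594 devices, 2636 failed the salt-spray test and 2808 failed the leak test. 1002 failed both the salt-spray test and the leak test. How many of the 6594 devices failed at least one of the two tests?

Using inclusion–exclusion:
|at least one| = 2636 + 2808 − 1002 = 4442

4442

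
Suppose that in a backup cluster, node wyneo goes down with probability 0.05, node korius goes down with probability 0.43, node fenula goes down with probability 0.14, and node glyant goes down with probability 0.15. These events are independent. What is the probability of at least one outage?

P(none) = (1 − 0.05) × (1 − 0.43) × (1 − 0.14) × (1 − 0.15) = 0.95 × 0.57 × 0.86 × 0.85 = 0.3958365
P(at least one) = 1 − 0.3958365 = 0.6041635

0.6041635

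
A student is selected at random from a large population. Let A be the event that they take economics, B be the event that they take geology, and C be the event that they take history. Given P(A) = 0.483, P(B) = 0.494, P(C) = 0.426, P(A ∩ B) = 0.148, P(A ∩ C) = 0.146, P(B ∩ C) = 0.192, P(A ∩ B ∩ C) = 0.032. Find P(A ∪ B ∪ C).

By inclusion–exclusion:
P(A ∪ B ∪ C) = 0.483 + 0.494 + 0.426 − 0.148 − 0.146 − 0.192 + 0.032 = 0.949

0.949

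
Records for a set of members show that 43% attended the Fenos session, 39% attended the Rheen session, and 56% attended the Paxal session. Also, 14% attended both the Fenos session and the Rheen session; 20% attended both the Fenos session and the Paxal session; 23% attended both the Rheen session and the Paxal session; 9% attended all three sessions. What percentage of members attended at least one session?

90%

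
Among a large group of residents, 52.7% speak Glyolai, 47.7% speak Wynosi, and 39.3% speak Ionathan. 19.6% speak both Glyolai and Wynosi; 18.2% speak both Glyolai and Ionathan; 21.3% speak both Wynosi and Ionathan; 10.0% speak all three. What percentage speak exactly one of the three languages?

51.5%

Using the inclusion–exclusion count for exactly one event:
P(exactly one) = 52.7 + 47.7 + 39.3 − 2·19.6 − 2·18.2 − 2·21.3 + 3·10.0 = 51.5%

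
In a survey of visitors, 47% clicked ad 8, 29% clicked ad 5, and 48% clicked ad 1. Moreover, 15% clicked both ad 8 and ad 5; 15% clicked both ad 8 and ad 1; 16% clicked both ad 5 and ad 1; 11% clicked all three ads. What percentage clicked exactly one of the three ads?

P(exactly one) = 47 + 29 + 48 − 2·15 − 2·15 − 2·16 + 3·11 = 65%

65%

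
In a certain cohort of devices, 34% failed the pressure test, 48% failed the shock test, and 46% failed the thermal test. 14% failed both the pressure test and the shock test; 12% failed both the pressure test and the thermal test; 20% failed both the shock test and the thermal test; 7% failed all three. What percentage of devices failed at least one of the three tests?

89%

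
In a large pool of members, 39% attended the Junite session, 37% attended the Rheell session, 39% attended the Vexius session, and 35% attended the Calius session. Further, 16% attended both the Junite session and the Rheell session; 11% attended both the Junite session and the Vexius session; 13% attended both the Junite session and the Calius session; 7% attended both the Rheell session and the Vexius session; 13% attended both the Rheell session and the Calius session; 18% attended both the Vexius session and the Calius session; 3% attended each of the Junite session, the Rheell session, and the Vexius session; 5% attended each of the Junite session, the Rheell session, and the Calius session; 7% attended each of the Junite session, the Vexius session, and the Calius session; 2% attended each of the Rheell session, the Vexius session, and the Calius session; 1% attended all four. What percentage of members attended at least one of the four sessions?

88%

P(union) = 39 + 37 + 39 + 35 − 16 − 11 − 13 − 7 − 13 − 18 + 3 + 5 + 7 + 2 − 1 = 88%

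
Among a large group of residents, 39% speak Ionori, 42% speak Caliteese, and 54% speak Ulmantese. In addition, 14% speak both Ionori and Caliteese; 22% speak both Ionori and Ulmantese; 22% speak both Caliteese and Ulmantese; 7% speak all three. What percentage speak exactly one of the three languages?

40%

P(exactly one) = 39 + 42 + 54 − 2·14 − 2·22 − 2·22 + 3·7 = 40%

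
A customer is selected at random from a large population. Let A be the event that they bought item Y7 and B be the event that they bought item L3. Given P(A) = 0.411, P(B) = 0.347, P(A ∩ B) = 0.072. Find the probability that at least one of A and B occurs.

0.686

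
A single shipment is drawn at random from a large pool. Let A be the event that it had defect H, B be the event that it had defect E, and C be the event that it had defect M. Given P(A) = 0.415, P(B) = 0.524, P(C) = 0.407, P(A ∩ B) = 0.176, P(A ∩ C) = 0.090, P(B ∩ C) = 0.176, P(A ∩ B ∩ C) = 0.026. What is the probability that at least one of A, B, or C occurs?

P(A ∪ B ∪ C) = 0.415 + 0.524 + 0.407 − 0.176 − 0.090 − 0.176 + 0.026 = 0.930

0.930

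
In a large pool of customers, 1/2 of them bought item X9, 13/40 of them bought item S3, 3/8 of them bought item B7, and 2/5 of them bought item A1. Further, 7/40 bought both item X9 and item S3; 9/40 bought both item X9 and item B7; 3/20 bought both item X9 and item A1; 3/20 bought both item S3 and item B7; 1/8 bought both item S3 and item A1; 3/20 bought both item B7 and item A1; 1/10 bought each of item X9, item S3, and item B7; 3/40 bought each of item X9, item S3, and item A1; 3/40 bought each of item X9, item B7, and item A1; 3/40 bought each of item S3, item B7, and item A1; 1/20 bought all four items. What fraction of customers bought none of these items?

1/10

P(at least one) = 1/2 + 13/40 + 3/8 + 2/5 − 7/40 − 9/40 − 3/20 − 3/20 − 1/8 − 3/20 + 1/10 + 3/40 + 3/40 + 3/40 − 1/20 = 9/10
P(none) = 1 − 9/10 = 1/10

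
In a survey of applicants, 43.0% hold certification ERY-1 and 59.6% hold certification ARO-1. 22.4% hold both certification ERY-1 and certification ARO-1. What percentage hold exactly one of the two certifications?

57.8%

By inclusion–exclusion (exactly-one form):
P(exactly one) = 43.0 + 59.6 − 2·22.4 = 57.8%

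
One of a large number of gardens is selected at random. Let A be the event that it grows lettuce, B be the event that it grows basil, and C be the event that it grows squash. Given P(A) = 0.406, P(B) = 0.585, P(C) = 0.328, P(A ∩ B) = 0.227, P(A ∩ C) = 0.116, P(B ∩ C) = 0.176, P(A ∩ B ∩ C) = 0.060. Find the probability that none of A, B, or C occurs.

P(A ∪ B ∪ C) = 0.406 + 0.585 + 0.328 − 0.227 − 0.116 − 0.176 + 0.060 = 0.860
P(none) = 1 − 0.860 = 0.140

0.140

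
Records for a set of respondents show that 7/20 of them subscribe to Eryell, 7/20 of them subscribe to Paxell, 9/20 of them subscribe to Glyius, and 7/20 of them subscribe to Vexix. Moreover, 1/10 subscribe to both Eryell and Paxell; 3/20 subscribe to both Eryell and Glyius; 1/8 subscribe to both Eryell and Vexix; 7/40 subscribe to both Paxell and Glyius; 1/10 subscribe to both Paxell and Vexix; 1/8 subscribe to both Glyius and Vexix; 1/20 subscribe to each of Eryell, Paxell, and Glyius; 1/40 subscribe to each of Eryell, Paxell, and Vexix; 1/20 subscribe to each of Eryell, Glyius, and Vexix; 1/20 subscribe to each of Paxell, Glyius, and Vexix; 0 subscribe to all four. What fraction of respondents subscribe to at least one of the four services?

9/10

Apply inclusion-exclusion:
P(union) = 7/20 + 7/20 + 9/20 + 7/20 − 1/10 − 3/20 − 1/8 − 7/40 − 1/10 − 1/8 + 1/20 + 1/40 + 1/20 + 1/20 − 0 = 9/10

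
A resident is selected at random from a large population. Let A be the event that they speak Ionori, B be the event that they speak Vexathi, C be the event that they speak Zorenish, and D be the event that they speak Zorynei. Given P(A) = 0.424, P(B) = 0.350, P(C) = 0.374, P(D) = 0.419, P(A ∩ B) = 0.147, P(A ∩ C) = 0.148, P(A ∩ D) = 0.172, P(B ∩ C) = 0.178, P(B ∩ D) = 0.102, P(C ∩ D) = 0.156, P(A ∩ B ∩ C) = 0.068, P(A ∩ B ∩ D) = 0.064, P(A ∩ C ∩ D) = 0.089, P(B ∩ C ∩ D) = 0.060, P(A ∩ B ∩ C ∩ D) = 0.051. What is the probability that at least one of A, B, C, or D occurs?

0.894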